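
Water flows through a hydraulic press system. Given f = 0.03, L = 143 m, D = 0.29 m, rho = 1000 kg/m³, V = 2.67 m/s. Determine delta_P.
Formula: \Delta P = f \frac{L}{D} \frac{\rho V^2}{2}
delta_P = 0.03·(143/0.29)·0.5·1000·2.67²/1000 = 52.73 kPa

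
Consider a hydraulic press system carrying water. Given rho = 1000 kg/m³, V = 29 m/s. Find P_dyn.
Formula: P_{dyn} = \frac{1}{2} \rho V^2
P_dyn = 0.5·1000·29²/1000 = 420.5 kPa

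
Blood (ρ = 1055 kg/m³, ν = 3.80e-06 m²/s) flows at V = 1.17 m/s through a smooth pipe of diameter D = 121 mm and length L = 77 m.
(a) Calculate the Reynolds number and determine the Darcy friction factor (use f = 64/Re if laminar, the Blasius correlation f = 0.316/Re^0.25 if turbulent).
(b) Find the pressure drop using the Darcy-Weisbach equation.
(a) Re = V·D/ν = 1.17·0.121/3.80e-06 = 37255 → turbulent (Re > 4000); f = 0.316/Re^0.25 = 0.316/37255^0.25 = 0.022745
(b) Darcy-Weisbach: ΔP = f·(L/D)·½ρV²/1000 = 0.022745·(77/0.121)·½·1055·1.17²/1000 = 10.45 kPa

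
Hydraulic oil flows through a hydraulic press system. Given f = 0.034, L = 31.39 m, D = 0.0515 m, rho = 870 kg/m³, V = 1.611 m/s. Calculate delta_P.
Formula: \Delta P = f \frac{L}{D} \frac{\rho V^2}{2}
delta_P = 0.034·(31.39/0.0515)·0.5·870·1.611²/1000 = 23.4 kPa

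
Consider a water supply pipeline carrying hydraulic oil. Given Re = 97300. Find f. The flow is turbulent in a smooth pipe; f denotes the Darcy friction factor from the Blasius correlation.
Formula: f = \frac{0.316}{Re^{0.25}}
f = 0.316/97300^0.25 = 0.01789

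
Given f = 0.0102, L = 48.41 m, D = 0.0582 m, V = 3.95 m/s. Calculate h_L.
Formula: h_L = f \frac{L}{D} \frac{V^2}{2g}
h_L = 0.0102·(48.41/0.0582)·3.95²/(2·9.81) = 6.747 m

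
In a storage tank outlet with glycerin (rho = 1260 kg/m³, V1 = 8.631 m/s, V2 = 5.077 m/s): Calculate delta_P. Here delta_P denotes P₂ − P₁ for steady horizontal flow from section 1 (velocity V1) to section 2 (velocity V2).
Formula: \Delta P = \frac{1}{2} \rho (V_1^2 - V_2^2)
delta_P = 0.5·1260·(8.631² − 5.077²)/1000 = 30.69 kPa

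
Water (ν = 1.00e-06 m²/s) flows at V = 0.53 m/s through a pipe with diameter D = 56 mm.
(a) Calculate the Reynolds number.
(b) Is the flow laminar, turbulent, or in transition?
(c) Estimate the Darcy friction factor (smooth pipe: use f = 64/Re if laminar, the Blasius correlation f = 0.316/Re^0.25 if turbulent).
(a) Re = V·D/ν = 0.53·0.056/1.00e-06 = 29680
(b) Flow regime: turbulent (Re > 4000)
(c) Friction factor: f = 0.316/Re^0.25 = 0.316/29680^0.25 = 0.02408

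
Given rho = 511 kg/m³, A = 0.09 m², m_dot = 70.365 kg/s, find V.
Formula: \dot{m} = \rho A V
Substituting knowns: 70.365 = 511·0.09·V
Solving for V: V = 70.365/(511·0.09) = 1.53 m/s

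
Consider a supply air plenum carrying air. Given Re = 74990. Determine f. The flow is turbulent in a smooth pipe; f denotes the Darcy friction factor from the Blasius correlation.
Formula: f = \frac{0.316}{Re^{0.25}}
f = 0.316/74990^0.25 = 0.0191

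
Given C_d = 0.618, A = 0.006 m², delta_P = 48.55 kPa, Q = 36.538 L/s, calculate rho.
Formula: Q = C_d A \sqrt{\frac{2 \Delta P}{\rho}}
Substituting knowns: 36.538 = 0.618·0.006·√(2·(48.55·1000)/rho)·1000
Solving for rho: rho = 2·(48.55·1000)/((36.538/1000)/(0.618·0.006))² = 1000 kg/m³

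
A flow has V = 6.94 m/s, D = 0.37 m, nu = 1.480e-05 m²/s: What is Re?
Formula: Re = \frac{V D}{\nu}
Re = 6.94·0.37/1.480e-05 = 173500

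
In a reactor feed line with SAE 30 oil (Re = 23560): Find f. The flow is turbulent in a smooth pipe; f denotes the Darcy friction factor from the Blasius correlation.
Formula: f = \frac{0.316}{Re^{0.25}}
f = 0.316/23560^0.25 = 0.02551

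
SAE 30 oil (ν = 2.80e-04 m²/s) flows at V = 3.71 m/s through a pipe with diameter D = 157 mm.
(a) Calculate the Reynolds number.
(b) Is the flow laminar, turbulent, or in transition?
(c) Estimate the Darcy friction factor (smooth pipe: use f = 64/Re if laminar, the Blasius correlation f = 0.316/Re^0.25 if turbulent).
(a) Re = V·D/ν = 3.71·0.157/2.80e-04 = 2080.3
(b) Flow regime: laminar (Re < 2300)
(c) Friction factor: f = 64/Re = 64/2080.3 = 0.03076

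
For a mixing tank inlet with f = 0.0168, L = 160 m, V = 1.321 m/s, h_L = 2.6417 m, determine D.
Formula: h_L = f \frac{L}{D} \frac{V^2}{2g}
Substituting knowns: 2.6417 = 0.0168·(160/D)·1.321²/(2·9.81)
Solving for D: D = 0.0168·160·1.321²/(2·9.81·2.6417) = 0.0905 m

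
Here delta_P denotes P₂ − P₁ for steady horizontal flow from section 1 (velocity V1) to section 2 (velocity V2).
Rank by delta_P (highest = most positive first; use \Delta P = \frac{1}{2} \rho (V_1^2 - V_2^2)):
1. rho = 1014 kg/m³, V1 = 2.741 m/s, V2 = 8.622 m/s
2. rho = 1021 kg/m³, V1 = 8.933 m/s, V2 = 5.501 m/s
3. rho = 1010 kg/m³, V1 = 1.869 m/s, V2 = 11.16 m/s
Case 1: delta_P = -33.88 kPa
Case 2: delta_P = 25.29 kPa
Case 3: delta_P = -61.13 kPa
Ranking (highest first): 2, 1, 3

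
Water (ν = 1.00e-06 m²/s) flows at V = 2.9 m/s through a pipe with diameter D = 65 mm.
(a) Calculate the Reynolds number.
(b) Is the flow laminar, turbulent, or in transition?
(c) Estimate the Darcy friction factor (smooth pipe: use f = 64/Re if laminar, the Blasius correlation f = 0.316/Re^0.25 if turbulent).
(a) Re = V·D/ν = 2.9·0.065/1.00e-06 = 188500
(b) Flow regime: turbulent (Re > 4000)
(c) Friction factor: f = 0.316/Re^0.25 = 0.316/188500^0.25 = 0.01517 (Blasius is strictly valid for Re ≲ 1e5; used here as the smooth-pipe estimate the problem specifies)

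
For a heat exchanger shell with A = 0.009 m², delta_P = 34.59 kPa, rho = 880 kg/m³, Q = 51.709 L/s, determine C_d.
Formula: Q = C_d A \sqrt{\frac{2 \Delta P}{\rho}}
Substituting knowns: 51.709 = C_d·0.009·√(2·(34.59·1000)/880)·1000
Solving for C_d: C_d = (51.709/1000)/(0.009·√(2·(34.59·1000)/880)) = 0.648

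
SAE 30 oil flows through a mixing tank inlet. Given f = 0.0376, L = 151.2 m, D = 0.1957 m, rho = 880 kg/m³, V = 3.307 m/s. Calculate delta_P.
Formula: \Delta P = f \frac{L}{D} \frac{\rho V^2}{2}
delta_P = 0.0376·(151.2/0.1957)·0.5·880·3.307²/1000 = 139.8 kPa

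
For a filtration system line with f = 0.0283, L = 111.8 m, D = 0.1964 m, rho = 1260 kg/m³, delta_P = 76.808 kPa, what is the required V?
Formula: \Delta P = f \frac{L}{D} \frac{\rho V^2}{2}
Substituting knowns: 76.808 = 0.0283·(111.8/0.1964)·0.5·1260·V²/1000
Solving for V: V = √((76.808·1000)/(0.0283·(111.8/0.1964)·0.5·1260)) = 2.751 m/s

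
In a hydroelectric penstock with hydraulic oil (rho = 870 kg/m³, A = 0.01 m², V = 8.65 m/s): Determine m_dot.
Formula: \dot{m} = \rho A V
m_dot = 870·0.01·8.65 = 75.26 kg/s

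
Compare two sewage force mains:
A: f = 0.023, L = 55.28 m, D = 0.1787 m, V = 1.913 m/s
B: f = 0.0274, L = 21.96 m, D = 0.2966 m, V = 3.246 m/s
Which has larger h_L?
h_L(A) = 1.327 m, h_L(B) = 1.089 m. Answer: A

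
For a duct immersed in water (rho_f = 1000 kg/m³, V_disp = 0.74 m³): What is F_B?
Formula: F_B = \rho_f g V_{disp}
F_B = 1000·9.81·0.74 = 7259 N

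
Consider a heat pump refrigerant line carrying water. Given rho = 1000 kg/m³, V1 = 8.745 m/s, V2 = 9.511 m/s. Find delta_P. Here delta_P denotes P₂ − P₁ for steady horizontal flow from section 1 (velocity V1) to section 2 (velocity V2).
Formula: \Delta P = \frac{1}{2} \rho (V_1^2 - V_2^2)
delta_P = 0.5·1000·(8.745² − 9.511²)/1000 = -6.992 kPa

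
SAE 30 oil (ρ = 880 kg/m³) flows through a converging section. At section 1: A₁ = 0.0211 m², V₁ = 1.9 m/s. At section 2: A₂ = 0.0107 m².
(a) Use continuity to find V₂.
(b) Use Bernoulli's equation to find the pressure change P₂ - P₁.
(a) Continuity: A₁V₁=A₂V₂ -> V₂=A₁V₁/A₂=0.0211*1.9/0.0107=3.75 m/s
(b) Bernoulli: P₂-P₁=0.5*rho*(V₁^2-V₂^2)/1000=0.5*880*(1.9^2-3.75^2)/1000=-4.599 kPa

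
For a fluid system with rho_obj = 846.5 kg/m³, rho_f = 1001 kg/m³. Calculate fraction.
Formula: f_{sub} = \frac{\rho_{obj}}{\rho_f}
fraction = 846.5/1001 = 0.8457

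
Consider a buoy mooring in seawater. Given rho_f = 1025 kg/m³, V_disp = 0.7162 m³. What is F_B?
Formula: F_B = \rho_f g V_{disp}
F_B = 1025·9.81·0.7162 = 7202 N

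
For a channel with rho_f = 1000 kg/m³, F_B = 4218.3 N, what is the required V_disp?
Formula: F_B = \rho_f g V_{disp}
Substituting knowns: 4218.3 = 1000·9.81·V_disp
Solving for V_disp: V_disp = 4218.3/(1000·9.81) = 0.43 m³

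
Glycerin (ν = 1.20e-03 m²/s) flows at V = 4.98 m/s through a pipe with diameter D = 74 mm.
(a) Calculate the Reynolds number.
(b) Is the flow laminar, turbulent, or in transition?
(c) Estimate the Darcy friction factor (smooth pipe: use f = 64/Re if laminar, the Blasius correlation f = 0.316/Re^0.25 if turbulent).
(a) Re = V·D/ν = 4.98·0.074/1.20e-03 = 307.1
(b) Flow regime: laminar (Re < 2300)
(c) Friction factor: f = 64/Re = 64/307.1 = 0.2084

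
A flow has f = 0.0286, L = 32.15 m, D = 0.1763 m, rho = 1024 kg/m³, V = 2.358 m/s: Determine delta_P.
Formula: \Delta P = f \frac{L}{D} \frac{\rho V^2}{2}
delta_P = 0.0286·(32.15/0.1763)·0.5·1024·2.358²/1000 = 14.85 kPa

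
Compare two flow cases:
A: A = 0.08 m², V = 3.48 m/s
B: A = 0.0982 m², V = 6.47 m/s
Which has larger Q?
Q(A) = 278.4 L/s, Q(B) = 635.4 L/s. Answer: B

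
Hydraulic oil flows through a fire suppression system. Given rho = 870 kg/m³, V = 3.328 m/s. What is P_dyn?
Formula: P_{dyn} = \frac{1}{2} \rho V^2
P_dyn = 0.5·870·3.328²/1000 = 4.818 kPa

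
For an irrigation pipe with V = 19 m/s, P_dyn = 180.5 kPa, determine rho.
Formula: P_{dyn} = \frac{1}{2} \rho V^2
Substituting knowns: 180.5 = 0.5·rho·19²/1000
Solving for rho: rho = 2·(180.5·1000)/19² = 1000 kg/m³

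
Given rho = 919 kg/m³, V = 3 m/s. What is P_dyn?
Formula: P_{dyn} = \frac{1}{2} \rho V^2
P_dyn = 0.5·919·3²/1000 = 4.136 kPa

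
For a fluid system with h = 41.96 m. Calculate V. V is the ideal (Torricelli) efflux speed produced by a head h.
Formula: V = \sqrt{2 g h}
V = √(2·9.81·41.96) = 28.69 m/s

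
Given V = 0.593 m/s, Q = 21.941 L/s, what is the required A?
Formula: Q = A V
Substituting knowns: 21.941 = A·0.593·1000
Solving for A: A = (21.941/1000)/0.593 = 0.037 m²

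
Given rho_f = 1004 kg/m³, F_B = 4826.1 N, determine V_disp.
Formula: F_B = \rho_f g V_{disp}
Substituting knowns: 4826.1 = 1004·9.81·V_disp
Solving for V_disp: V_disp = 4826.1/(1004·9.81) = 0.49 m³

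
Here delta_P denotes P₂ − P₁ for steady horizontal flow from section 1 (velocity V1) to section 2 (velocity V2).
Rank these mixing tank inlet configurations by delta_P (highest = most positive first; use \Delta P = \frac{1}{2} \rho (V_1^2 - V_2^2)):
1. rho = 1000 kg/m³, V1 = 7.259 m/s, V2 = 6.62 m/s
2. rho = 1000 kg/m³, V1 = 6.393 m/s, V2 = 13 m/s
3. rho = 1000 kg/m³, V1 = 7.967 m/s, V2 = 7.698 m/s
Case 1: delta_P = 4.434 kPa
Case 2: delta_P = -64.06 kPa
Case 3: delta_P = 2.107 kPa
Ranking (highest first): 1, 3, 2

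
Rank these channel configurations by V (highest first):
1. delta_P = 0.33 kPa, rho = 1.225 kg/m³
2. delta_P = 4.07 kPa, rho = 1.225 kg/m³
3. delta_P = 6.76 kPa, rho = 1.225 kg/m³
Case 1: V = 23.21 m/s
Case 2: V = 81.52 m/s
Case 3: V = 105.1 m/s
Ranking (highest first): 3, 2, 1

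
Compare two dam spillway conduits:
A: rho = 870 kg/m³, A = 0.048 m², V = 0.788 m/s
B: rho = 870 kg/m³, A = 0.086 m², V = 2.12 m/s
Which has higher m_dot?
m_dot(A) = 32.91 kg/s, m_dot(B) = 158.6 kg/s. Answer: B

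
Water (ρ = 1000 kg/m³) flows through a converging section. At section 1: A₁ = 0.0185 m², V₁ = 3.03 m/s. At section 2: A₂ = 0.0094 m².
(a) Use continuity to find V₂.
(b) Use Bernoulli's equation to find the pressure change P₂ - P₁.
(a) Continuity: A₁V₁=A₂V₂ -> V₂=A₁V₁/A₂=0.0185*3.03/0.0094=5.96 m/s
(b) Bernoulli: P₂-P₁=0.5*rho*(V₁^2-V₂^2)/1000=0.5*1000*(3.03^2-5.96^2)/1000=-13.17 kPa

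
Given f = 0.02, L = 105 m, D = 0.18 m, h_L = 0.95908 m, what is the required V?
Formula: h_L = f \frac{L}{D} \frac{V^2}{2g}
Substituting knowns: 0.95908 = 0.02·(105/0.18)·V²/(2·9.81)
Solving for V: V = √(0.95908·2·9.81/(0.02·(105/0.18))) = 1.27 m/s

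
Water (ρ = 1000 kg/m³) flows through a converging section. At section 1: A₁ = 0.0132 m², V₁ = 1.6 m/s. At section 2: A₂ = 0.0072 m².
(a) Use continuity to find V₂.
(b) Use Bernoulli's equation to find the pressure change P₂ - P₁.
(a) Continuity: A₁V₁=A₂V₂ -> V₂=A₁V₁/A₂=0.0132*1.6/0.0072=2.93 m/s
(b) Bernoulli: P₂-P₁=0.5*rho*(V₁^2-V₂^2)/1000=0.5*1000*(1.6^2-2.93^2)/1000=-3.012 kPa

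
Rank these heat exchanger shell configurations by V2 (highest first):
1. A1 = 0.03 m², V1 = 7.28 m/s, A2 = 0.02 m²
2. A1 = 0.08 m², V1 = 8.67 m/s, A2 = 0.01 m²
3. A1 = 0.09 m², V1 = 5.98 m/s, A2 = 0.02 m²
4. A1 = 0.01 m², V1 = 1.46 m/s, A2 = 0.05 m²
Case 1: V2 = 10.92 m/s
Case 2: V2 = 69.36 m/s
Case 3: V2 = 26.91 m/s
Case 4: V2 = 0.292 m/s
Ranking (highest first): 2, 3, 1, 4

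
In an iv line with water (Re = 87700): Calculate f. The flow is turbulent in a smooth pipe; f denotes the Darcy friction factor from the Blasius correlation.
Formula: f = \frac{0.316}{Re^{0.25}}
f = 0.316/87700^0.25 = 0.01836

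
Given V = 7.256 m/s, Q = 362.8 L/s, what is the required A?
Formula: Q = A V
Substituting knowns: 362.8 = A·7.256·1000
Solving for A: A = (362.8/1000)/7.256 = 0.05 m²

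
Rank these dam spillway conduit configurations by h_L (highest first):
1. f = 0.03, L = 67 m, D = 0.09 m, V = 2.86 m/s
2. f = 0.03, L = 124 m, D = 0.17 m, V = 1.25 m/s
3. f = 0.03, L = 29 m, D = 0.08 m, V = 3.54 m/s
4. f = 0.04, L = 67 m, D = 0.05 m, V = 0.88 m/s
Case 1: h_L = 9.311 m
Case 2: h_L = 1.743 m
Case 3: h_L = 6.946 m
Case 4: h_L = 2.116 m
Ranking (highest first): 1, 3, 4, 2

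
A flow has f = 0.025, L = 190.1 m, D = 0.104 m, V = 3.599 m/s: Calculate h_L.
Formula: h_L = f \frac{L}{D} \frac{V^2}{2g}
h_L = 0.025·(190.1/0.104)·3.599²/(2·9.81) = 30.17 m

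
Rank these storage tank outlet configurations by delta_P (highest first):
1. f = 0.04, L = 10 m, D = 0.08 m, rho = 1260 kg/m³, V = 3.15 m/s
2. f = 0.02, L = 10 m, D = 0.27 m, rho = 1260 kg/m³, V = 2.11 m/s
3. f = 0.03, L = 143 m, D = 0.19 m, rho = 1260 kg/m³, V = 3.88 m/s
Case 1: delta_P = 31.26 kPa
Case 2: delta_P = 2.078 kPa
Case 3: delta_P = 214.1 kPa
Ranking (highest first): 3, 1, 2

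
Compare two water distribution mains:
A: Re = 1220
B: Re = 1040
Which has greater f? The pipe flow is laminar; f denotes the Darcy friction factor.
f(A) = 0.05246, f(B) = 0.06154. Answer: B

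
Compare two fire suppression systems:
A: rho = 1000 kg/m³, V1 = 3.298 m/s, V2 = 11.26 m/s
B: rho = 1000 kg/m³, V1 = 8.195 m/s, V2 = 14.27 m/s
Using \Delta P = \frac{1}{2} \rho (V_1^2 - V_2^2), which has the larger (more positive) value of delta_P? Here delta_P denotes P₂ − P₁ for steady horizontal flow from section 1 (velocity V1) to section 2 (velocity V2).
delta_P(A) = -57.96 kPa, delta_P(B) = -68.24 kPa. Answer: A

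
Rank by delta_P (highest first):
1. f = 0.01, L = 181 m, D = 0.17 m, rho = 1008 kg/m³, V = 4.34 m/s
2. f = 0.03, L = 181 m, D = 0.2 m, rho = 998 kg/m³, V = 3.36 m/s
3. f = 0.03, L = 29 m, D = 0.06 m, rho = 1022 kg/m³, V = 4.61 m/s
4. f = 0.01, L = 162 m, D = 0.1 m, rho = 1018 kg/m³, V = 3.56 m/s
Case 1: delta_P = 101.1 kPa
Case 2: delta_P = 152.9 kPa
Case 3: delta_P = 157.5 kPa
Case 4: delta_P = 104.5 kPa
Ranking (highest first): 3, 2, 4, 1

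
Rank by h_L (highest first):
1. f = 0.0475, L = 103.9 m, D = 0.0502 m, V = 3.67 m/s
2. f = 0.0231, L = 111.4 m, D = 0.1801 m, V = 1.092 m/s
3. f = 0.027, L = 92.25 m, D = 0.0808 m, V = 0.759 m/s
Case 1: h_L = 67.49 m
Case 2: h_L = 0.8684 m
Case 3: h_L = 0.9051 m
Ranking (highest first): 1, 3, 2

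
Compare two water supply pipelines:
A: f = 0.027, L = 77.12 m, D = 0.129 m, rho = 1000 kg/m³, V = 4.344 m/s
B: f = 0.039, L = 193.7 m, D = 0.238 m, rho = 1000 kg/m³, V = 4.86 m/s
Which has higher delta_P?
delta_P(A) = 152.3 kPa, delta_P(B) = 374.9 kPa. Answer: B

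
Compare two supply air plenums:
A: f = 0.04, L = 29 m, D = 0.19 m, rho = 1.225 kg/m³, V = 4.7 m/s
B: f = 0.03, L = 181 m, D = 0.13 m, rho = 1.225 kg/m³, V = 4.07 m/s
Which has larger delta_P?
delta_P(A) = 0.0826 kPa, delta_P(B) = 0.4238 kPa. Answer: B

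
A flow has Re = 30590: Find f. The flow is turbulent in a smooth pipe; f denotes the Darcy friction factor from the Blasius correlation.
Formula: f = \frac{0.316}{Re^{0.25}}
f = 0.316/30590^0.25 = 0.02389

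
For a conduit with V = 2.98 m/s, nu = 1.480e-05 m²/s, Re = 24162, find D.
Formula: Re = \frac{V D}{\nu}
Substituting knowns: 24162 = 2.98·D/1.480e-05
Solving for D: D = 24162·1.480e-05/2.98 = 0.12 m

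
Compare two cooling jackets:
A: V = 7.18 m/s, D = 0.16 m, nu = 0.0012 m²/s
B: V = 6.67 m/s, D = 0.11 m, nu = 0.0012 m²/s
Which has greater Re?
Re(A) = 957.3, Re(B) = 611.4. Answer: A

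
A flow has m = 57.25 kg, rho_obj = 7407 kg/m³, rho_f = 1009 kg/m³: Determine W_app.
Formula: W_{app} = mg\left(1 - \frac{\rho_f}{\rho_{obj}}\right)
W_app = 57.25·9.81·(1 − 1009/7407) = 485.1 N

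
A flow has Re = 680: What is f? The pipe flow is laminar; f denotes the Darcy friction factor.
Formula: f = \frac{64}{Re}
f = 64/680 = 0.09412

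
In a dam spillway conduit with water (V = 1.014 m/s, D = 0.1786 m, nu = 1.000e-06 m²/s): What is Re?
Formula: Re = \frac{V D}{\nu}
Re = 1.014·0.1786/1.000e-06 = 181100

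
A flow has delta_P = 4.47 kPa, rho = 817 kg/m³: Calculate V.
Formula: V = \sqrt{\frac{2 \Delta P}{\rho}}
V = √(2·(4.47·1000)/817) = 3.308 m/s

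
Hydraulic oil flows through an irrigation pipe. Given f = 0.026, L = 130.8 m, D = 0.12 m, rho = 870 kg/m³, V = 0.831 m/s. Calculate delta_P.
Formula: \Delta P = f \frac{L}{D} \frac{\rho V^2}{2}
delta_P = 0.026·(130.8/0.12)·0.5·870·0.831²/1000 = 8.513 kPa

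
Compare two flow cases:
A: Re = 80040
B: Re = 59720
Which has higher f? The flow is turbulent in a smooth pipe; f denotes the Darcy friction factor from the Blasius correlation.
f(A) = 0.01879, f(B) = 0.02021. Answer: B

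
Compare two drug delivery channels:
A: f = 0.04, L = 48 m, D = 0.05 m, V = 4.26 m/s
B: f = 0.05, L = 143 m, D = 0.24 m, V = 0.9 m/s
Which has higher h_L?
h_L(A) = 35.52 m, h_L(B) = 1.23 m. Answer: A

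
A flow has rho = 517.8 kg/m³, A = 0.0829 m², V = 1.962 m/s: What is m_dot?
Formula: \dot{m} = \rho A V
m_dot = 517.8·0.0829·1.962 = 84.22 kg/s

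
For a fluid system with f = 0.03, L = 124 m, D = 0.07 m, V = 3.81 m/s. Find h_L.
Formula: h_L = f \frac{L}{D} \frac{V^2}{2g}
h_L = 0.03·(124/0.07)·3.81²/(2·9.81) = 39.32 m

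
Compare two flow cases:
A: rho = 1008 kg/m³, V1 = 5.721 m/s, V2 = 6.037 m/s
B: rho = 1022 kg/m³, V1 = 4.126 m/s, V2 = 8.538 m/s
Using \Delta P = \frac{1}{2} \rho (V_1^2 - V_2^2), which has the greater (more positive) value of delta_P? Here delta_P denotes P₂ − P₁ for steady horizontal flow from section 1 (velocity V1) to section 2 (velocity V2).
delta_P(A) = -1.873 kPa, delta_P(B) = -28.55 kPa. Answer: A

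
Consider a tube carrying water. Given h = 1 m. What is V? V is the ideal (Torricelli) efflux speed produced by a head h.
Formula: V = \sqrt{2 g h}
V = √(2·9.81·1) = 4.429 m/s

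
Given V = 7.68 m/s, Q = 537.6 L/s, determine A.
Formula: Q = A V
Substituting knowns: 537.6 = A·7.68·1000
Solving for A: A = (537.6/1000)/7.68 = 0.07 m²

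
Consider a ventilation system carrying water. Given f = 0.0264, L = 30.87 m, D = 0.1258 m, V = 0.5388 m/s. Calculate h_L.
Formula: h_L = f \frac{L}{D} \frac{V^2}{2g}
h_L = 0.0264·(30.87/0.1258)·0.5388²/(2·9.81) = 0.09586 m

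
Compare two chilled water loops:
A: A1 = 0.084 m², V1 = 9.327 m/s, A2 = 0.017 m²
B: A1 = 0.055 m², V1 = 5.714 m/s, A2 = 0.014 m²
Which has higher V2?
V2(A) = 46.09 m/s, V2(B) = 22.45 m/s. Answer: A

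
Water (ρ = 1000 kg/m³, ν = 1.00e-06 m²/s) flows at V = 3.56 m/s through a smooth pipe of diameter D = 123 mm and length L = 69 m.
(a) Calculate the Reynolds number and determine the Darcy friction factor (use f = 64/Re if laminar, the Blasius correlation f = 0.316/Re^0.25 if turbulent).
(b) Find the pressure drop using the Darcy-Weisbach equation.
(a) Re = V·D/ν = 3.56·0.123/1.00e-06 = 437880 → turbulent (Re > 4000); f = 0.316/Re^0.25 = 0.316/437880^0.25 = 0.012284 (Blasius is strictly valid for Re ≲ 1e5; used here as the smooth-pipe estimate the problem specifies)
(b) Darcy-Weisbach: ΔP = f·(L/D)·½ρV²/1000 = 0.012284·(69/0.123)·½·1000·3.56²/1000 = 43.67 kPa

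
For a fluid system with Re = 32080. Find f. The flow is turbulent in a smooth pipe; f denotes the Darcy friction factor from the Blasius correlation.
Formula: f = \frac{0.316}{Re^{0.25}}
f = 0.316/32080^0.25 = 0.02361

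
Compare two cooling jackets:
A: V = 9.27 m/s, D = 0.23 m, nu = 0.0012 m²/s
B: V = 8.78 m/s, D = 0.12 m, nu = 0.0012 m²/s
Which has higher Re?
Re(A) = 1777, Re(B) = 878. Answer: A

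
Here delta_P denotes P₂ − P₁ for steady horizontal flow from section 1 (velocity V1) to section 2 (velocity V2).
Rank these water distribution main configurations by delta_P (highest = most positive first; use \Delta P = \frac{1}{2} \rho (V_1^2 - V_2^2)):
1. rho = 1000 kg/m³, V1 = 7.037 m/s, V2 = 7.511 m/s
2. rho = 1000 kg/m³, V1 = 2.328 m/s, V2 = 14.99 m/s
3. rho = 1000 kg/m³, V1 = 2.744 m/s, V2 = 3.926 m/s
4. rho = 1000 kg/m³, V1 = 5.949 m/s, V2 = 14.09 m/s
Case 1: delta_P = -3.448 kPa
Case 2: delta_P = -109.6 kPa
Case 3: delta_P = -3.942 kPa
Case 4: delta_P = -81.57 kPa
Ranking (highest first): 1, 3, 4, 2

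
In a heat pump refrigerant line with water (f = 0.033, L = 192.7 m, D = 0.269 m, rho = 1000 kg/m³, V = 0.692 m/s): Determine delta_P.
Formula: \Delta P = f \frac{L}{D} \frac{\rho V^2}{2}
delta_P = 0.033·(192.7/0.269)·0.5·1000·0.692²/1000 = 5.66 kPa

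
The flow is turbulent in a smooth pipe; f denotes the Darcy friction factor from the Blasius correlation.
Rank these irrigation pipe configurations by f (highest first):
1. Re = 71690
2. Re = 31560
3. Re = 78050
Case 1: f = 0.01931
Case 2: f = 0.02371
Case 3: f = 0.01891
Ranking (highest first): 2, 1, 3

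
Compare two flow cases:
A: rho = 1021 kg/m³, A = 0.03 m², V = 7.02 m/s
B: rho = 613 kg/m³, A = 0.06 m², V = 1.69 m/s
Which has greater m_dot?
m_dot(A) = 215 kg/s, m_dot(B) = 62.16 kg/s. Answer: A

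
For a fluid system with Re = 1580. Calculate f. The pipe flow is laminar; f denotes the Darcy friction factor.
Formula: f = \frac{64}{Re}
f = 64/1580 = 0.04051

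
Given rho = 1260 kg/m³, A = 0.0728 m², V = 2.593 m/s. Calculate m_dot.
Formula: \dot{m} = \rho A V
m_dot = 1260·0.0728·2.593 = 237.9 kg/s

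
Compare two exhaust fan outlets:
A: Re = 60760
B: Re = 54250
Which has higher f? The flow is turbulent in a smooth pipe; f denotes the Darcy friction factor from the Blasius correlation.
f(A) = 0.02013, f(B) = 0.02071. Answer: B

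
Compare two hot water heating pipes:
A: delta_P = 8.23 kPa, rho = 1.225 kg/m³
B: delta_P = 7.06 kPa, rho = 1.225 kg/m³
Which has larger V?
V(A) = 115.9 m/s, V(B) = 107.4 m/s. Answer: A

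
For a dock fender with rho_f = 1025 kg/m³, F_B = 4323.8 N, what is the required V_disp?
Formula: F_B = \rho_f g V_{disp}
Substituting knowns: 4323.8 = 1025·9.81·V_disp
Solving for V_disp: V_disp = 4323.8/(1025·9.81) = 0.43 m³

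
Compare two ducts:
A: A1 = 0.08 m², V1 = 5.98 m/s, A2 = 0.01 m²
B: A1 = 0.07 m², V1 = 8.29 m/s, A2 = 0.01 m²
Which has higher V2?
V2(A) = 47.84 m/s, V2(B) = 58.03 m/s. Answer: B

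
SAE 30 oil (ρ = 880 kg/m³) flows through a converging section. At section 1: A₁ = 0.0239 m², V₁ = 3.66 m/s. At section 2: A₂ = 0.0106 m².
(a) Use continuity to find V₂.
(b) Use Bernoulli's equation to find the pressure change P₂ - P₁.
(a) Continuity: A₁V₁=A₂V₂ -> V₂=A₁V₁/A₂=0.0239*3.66/0.0106=8.25 m/s
(b) Bernoulli: P₂-P₁=0.5*rho*(V₁^2-V₂^2)/1000=0.5*880*(3.66^2-8.25^2)/1000=-24.05 kPa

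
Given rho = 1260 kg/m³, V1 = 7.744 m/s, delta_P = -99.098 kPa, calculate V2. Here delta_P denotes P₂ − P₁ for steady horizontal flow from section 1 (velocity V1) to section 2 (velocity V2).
Formula: \Delta P = \frac{1}{2} \rho (V_1^2 - V_2^2)
Substituting knowns: -99.098 = 0.5·1260·(7.744² − V2²)/1000
Solving for V2: V2 = √(7.744² − 2·(-99.098·1000)/1260) = 14.74 m/s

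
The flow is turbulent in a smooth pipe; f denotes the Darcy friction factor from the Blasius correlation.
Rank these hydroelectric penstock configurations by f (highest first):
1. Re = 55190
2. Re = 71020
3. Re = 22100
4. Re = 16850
Case 1: f = 0.02062
Case 2: f = 0.01936
Case 3: f = 0.02592
Case 4: f = 0.02774
Ranking (highest first): 4, 3, 1, 2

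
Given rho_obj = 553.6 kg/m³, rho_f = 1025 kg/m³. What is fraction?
Formula: f_{sub} = \frac{\rho_{obj}}{\rho_f}
fraction = 553.6/1025 = 0.5401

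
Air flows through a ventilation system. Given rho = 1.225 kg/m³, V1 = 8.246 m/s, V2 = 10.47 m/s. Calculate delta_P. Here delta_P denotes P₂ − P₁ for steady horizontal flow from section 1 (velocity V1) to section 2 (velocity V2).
Formula: \Delta P = \frac{1}{2} \rho (V_1^2 - V_2^2)
delta_P = 0.5·1.225·(8.246² − 10.47²)/1000 = -0.02549 kPa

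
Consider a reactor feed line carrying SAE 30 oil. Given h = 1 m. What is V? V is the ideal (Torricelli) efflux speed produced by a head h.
Formula: V = \sqrt{2 g h}
V = √(2·9.81·1) = 4.429 m/s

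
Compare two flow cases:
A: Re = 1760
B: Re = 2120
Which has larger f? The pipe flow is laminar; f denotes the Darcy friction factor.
f(A) = 0.03636, f(B) = 0.03019. Answer: A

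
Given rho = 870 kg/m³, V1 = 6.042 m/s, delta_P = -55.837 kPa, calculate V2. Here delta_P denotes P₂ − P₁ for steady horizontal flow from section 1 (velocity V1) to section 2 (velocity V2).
Formula: \Delta P = \frac{1}{2} \rho (V_1^2 - V_2^2)
Substituting knowns: -55.837 = 0.5·870·(6.042² − V2²)/1000
Solving for V2: V2 = √(6.042² − 2·(-55.837·1000)/870) = 12.84 m/s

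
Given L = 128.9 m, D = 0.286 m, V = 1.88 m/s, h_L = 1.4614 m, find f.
Formula: h_L = f \frac{L}{D} \frac{V^2}{2g}
Substituting knowns: 1.4614 = f·(128.9/0.286)·1.88²/(2·9.81)
Solving for f: f = 1.4614·2·9.81/((128.9/0.286)·1.88²) = 0.018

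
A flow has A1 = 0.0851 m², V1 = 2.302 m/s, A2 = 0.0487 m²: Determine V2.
Formula: V_2 = \frac{A_1 V_1}{A_2}
V2 = 0.0851·2.302/0.0487 = 4.023 m/s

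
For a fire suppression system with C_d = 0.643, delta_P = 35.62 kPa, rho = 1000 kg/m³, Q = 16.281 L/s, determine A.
Formula: Q = C_d A \sqrt{\frac{2 \Delta P}{\rho}}
Substituting knowns: 16.281 = 0.643·A·√(2·(35.62·1000)/1000)·1000
Solving for A: A = (16.281/1000)/(0.643·√(2·(35.62·1000)/1000)) = 0.003 m²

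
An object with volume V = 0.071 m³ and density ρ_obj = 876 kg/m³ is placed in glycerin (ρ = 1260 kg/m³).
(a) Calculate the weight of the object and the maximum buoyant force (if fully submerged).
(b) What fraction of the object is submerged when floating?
(a) W=rho_obj*g*V=876*9.81*0.071=610.1 N; F_B(max)=rho*g*V=1260*9.81*0.071=877.6 N
(b) Floating fraction=rho_obj/rho=876/1260=0.695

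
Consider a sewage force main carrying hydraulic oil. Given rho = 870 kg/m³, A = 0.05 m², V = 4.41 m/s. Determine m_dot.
Formula: \dot{m} = \rho A V
m_dot = 870·0.05·4.41 = 191.8 kg/s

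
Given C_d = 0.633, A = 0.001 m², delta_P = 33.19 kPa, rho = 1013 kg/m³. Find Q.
Formula: Q = C_d A \sqrt{\frac{2 \Delta P}{\rho}}
Q = 0.633·0.001·√(2·(33.19·1000)/1013)·1000 = 5.124 L/s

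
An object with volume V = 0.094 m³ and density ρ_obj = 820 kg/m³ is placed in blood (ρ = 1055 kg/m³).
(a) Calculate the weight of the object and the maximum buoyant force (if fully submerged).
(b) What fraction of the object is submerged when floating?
(a) W=rho_obj*g*V=820*9.81*0.094=756.2 N; F_B(max)=rho*g*V=1055*9.81*0.094=972.9 N
(b) Floating fraction=rho_obj/rho=820/1055=0.777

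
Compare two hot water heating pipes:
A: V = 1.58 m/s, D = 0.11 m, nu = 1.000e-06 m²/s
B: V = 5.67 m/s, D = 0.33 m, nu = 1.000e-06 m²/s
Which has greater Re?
Re(A) = 173800, Re(B) = 1.871e+06. Answer: B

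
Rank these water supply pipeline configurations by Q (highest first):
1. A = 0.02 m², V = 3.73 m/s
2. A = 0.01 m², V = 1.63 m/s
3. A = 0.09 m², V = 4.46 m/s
Case 1: Q = 74.6 L/s
Case 2: Q = 16.3 L/s
Case 3: Q = 401.4 L/s
Ranking (highest first): 3, 1, 2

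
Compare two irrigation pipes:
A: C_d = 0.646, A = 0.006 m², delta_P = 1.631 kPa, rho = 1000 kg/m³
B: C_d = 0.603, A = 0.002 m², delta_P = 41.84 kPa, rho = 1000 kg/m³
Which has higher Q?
Q(A) = 7 L/s, Q(B) = 11.03 L/s. Answer: B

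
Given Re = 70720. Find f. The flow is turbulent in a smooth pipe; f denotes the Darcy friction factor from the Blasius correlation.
Formula: f = \frac{0.316}{Re^{0.25}}
f = 0.316/70720^0.25 = 0.01938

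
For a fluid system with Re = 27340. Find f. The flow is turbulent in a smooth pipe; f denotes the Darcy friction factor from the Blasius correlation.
Formula: f = \frac{0.316}{Re^{0.25}}
f = 0.316/27340^0.25 = 0.02457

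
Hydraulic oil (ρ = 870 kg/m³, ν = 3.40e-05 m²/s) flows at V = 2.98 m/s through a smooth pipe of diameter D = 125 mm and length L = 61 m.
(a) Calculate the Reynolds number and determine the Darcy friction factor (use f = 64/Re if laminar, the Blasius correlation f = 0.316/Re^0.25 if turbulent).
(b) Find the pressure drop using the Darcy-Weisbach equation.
(a) Re = V·D/ν = 2.98·0.125/3.40e-05 = 10956 → turbulent (Re > 4000); f = 0.316/Re^0.25 = 0.316/10956^0.25 = 0.030887
(b) Darcy-Weisbach: ΔP = f·(L/D)·½ρV²/1000 = 0.030887·(61/0.125)·½·870·2.98²/1000 = 58.23 kPa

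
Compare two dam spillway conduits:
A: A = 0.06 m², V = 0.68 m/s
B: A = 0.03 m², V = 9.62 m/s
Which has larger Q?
Q(A) = 40.8 L/s, Q(B) = 288.6 L/s. Answer: B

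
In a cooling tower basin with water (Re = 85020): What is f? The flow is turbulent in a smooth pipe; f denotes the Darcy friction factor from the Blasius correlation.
Formula: f = \frac{0.316}{Re^{0.25}}
f = 0.316/85020^0.25 = 0.01851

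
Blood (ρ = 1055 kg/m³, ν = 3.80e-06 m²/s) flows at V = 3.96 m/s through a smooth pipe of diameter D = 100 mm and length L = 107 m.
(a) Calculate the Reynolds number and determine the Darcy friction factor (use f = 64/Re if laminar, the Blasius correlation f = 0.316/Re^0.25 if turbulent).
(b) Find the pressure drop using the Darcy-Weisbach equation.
(a) Re = V·D/ν = 3.96·0.1/3.80e-06 = 104210 → turbulent (Re > 4000); f = 0.316/Re^0.25 = 0.316/104210^0.25 = 0.017588 (Blasius is strictly valid for Re ≲ 1e5; used here as the smooth-pipe estimate the problem specifies)
(b) Darcy-Weisbach: ΔP = f·(L/D)·½ρV²/1000 = 0.017588·(107/0.100)·½·1055·3.96²/1000 = 155.7 kPa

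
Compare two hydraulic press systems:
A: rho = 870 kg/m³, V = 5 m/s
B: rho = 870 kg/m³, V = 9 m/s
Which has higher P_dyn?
P_dyn(A) = 10.88 kPa, P_dyn(B) = 35.23 kPa. Answer: B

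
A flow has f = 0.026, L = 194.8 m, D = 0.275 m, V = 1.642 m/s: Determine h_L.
Formula: h_L = f \frac{L}{D} \frac{V^2}{2g}
h_L = 0.026·(194.8/0.275)·1.642²/(2·9.81) = 2.531 m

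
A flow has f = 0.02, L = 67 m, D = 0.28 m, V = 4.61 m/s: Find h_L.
Formula: h_L = f \frac{L}{D} \frac{V^2}{2g}
h_L = 0.02·(67/0.28)·4.61²/(2·9.81) = 5.184 m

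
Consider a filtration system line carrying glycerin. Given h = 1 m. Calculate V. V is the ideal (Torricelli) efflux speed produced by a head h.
Formula: V = \sqrt{2 g h}
V = √(2·9.81·1) = 4.429 m/s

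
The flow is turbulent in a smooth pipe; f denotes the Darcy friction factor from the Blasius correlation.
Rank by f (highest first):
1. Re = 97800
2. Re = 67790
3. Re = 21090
Case 1: f = 0.01787
Case 2: f = 0.01958
Case 3: f = 0.02622
Ranking (highest first): 3, 2, 1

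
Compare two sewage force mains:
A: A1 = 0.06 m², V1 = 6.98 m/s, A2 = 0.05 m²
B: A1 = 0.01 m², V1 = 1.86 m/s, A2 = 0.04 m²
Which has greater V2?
V2(A) = 8.376 m/s, V2(B) = 0.465 m/s. Answer: A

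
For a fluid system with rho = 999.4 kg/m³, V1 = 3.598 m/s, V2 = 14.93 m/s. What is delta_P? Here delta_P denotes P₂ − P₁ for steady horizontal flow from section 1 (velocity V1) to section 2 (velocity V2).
Formula: \Delta P = \frac{1}{2} \rho (V_1^2 - V_2^2)
delta_P = 0.5·999.4·(3.598² − 14.93²)/1000 = -104.9 kPa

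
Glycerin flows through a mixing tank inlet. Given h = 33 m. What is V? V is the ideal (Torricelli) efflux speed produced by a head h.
Formula: V = \sqrt{2 g h}
V = √(2·9.81·33) = 25.45 m/s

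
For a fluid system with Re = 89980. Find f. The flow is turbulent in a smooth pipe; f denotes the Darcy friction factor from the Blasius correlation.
Formula: f = \frac{0.316}{Re^{0.25}}
f = 0.316/89980^0.25 = 0.01825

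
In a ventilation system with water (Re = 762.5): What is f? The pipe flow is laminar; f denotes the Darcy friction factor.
Formula: f = \frac{64}{Re}
f = 64/762.5 = 0.08393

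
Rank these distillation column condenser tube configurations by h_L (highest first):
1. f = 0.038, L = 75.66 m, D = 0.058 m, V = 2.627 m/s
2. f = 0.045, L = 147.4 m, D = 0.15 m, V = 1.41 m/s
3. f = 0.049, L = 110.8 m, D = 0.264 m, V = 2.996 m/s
Case 1: h_L = 17.44 m
Case 2: h_L = 4.481 m
Case 3: h_L = 9.408 m
Ranking (highest first): 1, 3, 2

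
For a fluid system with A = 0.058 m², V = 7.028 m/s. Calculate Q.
Formula: Q = A V
Q = 0.058·7.028·1000 = 407.6 L/s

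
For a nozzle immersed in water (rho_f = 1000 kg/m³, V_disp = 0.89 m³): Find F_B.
Formula: F_B = \rho_f g V_{disp}
F_B = 1000·9.81·0.89 = 8731 N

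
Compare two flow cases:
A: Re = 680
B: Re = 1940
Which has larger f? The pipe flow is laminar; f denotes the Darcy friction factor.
f(A) = 0.09412, f(B) = 0.03299. Answer: A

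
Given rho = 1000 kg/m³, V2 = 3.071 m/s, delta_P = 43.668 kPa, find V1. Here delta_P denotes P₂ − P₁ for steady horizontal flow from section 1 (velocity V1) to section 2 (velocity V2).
Formula: \Delta P = \frac{1}{2} \rho (V_1^2 - V_2^2)
Substituting knowns: 43.668 = 0.5·1000·(V1² − 3.071²)/1000
Solving for V1: V1 = √(3.071² + 2·(43.668·1000)/1000) = 9.837 m/s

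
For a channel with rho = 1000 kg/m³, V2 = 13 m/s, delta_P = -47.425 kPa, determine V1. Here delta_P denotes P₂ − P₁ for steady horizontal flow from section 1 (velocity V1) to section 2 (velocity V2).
Formula: \Delta P = \frac{1}{2} \rho (V_1^2 - V_2^2)
Substituting knowns: -47.425 = 0.5·1000·(V1² − 13²)/1000
Solving for V1: V1 = √(13² + 2·(-47.425·1000)/1000) = 8.611 m/s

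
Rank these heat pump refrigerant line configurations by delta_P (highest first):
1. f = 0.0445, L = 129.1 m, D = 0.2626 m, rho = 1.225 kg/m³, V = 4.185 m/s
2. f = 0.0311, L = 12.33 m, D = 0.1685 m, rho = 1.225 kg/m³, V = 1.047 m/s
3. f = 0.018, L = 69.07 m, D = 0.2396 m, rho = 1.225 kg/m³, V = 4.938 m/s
Case 1: delta_P = 0.2347 kPa
Case 2: delta_P = 0.001528 kPa
Case 3: delta_P = 0.0775 kPa
Ranking (highest first): 1, 3, 2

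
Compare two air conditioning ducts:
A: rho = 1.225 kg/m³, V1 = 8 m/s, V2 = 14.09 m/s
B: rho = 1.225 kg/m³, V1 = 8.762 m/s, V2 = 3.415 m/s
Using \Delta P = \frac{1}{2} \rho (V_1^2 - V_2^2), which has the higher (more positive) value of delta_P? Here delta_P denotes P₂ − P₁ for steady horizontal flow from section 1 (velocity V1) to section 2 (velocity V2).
delta_P(A) = -0.0824 kPa, delta_P(B) = 0.03988 kPa. Answer: B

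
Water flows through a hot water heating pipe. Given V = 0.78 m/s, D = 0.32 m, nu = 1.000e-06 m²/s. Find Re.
Formula: Re = \frac{V D}{\nu}
Re = 0.78·0.32/1.000e-06 = 249600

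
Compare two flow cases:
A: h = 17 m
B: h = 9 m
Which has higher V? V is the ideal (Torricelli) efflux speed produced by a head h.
V(A) = 18.26 m/s, V(B) = 13.29 m/s. Answer: A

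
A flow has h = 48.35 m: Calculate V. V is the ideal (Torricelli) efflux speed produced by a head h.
Formula: V = \sqrt{2 g h}
V = √(2·9.81·48.35) = 30.8 m/s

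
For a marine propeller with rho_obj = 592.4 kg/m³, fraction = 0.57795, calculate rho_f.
Formula: f_{sub} = \frac{\rho_{obj}}{\rho_f}
Substituting knowns: 0.57795 = 592.4/rho_f
Solving for rho_f: rho_f = 592.4/0.57795 = 1025 kg/m³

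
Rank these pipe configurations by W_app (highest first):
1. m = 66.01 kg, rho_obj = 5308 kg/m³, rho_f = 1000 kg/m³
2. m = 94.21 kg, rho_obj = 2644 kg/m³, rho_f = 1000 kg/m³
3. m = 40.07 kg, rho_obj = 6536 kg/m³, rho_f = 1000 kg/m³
Case 1: W_app = 525.6 N
Case 2: W_app = 574.7 N
Case 3: W_app = 332.9 N
Ranking (highest first): 2, 1, 3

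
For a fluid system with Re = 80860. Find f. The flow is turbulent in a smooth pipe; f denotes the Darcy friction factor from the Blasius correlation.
Formula: f = \frac{0.316}{Re^{0.25}}
f = 0.316/80860^0.25 = 0.01874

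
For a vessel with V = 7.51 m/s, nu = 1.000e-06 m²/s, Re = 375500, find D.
Formula: Re = \frac{V D}{\nu}
Substituting knowns: 375500 = 7.51·D/1.000e-06
Solving for D: D = 375500·1.000e-06/7.51 = 0.05 m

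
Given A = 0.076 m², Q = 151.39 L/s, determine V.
Formula: Q = A V
Substituting knowns: 151.39 = 0.076·V·1000
Solving for V: V = (151.39/1000)/0.076 = 1.992 m/s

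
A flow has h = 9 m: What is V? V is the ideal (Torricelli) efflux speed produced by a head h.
Formula: V = \sqrt{2 g h}
V = √(2·9.81·9) = 13.29 m/s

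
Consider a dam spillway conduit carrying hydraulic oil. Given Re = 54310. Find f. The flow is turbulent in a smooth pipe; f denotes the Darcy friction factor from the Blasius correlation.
Formula: f = \frac{0.316}{Re^{0.25}}
f = 0.316/54310^0.25 = 0.0207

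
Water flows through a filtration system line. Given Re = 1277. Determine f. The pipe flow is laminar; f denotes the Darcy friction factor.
Formula: f = \frac{64}{Re}
f = 64/1277 = 0.05012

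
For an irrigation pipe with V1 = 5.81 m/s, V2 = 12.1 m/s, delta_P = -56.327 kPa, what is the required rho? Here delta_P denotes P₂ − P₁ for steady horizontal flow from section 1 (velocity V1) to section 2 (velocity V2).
Formula: \Delta P = \frac{1}{2} \rho (V_1^2 - V_2^2)
Substituting knowns: -56.327 = 0.5·rho·(5.81² − 12.1²)/1000
Solving for rho: rho = 2·(-56.327·1000)/(5.81² − 12.1²) = 1000 kg/m³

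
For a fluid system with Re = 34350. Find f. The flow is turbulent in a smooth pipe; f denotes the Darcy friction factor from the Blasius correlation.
Formula: f = \frac{0.316}{Re^{0.25}}
f = 0.316/34350^0.25 = 0.02321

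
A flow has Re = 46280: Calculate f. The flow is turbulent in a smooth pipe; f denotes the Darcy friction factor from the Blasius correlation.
Formula: f = \frac{0.316}{Re^{0.25}}
f = 0.316/46280^0.25 = 0.02154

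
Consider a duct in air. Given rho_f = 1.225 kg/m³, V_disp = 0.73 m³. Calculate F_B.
Formula: F_B = \rho_f g V_{disp}
F_B = 1.225·9.81·0.73 = 8.773 N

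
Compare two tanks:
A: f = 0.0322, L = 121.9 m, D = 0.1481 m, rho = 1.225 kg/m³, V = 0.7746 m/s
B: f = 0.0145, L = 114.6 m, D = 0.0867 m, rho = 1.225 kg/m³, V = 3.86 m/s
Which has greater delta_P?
delta_P(A) = 0.00974 kPa, delta_P(B) = 0.1749 kPa. Answer: B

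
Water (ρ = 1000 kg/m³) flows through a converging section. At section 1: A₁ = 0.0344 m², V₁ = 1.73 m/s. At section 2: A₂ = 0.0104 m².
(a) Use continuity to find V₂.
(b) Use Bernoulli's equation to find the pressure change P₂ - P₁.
(a) Continuity: A₁V₁=A₂V₂ -> V₂=A₁V₁/A₂=0.0344*1.73/0.0104=5.72 m/s
(b) Bernoulli: P₂-P₁=0.5*rho*(V₁^2-V₂^2)/1000=0.5*1000*(1.73^2-5.72^2)/1000=-14.86 kPa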